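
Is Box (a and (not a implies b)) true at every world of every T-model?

Tableau for the negation not Box (a and (not a implies b)):
1. not Box (a and (not a implies b)), 0
2. not (a and (not a implies b)), 1   [neg-Box-rule on 1: fresh world 1, 0R1]
3. not (not a implies b), 1   [neg-and-rule on 2 (branches; this branch)]
4. not a, 1   [neg-implies-rule on 3]
5. not b, 1   [neg-implies-rule on 3]
Accessibility: 0R0, 0R1, 1R1
The negation has an open branch (countermodel exists).

Invalid (countermodel exists)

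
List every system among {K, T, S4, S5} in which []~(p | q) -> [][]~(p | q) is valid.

S4, S5

T-tableau for the negation ~([]~(p | q) -> [][]~(p | q)):
1. ~([]~(p | q) -> [][]~(p | q)), 0
2. []~(p | q), 0   [~->-rule on 1]
3. ~[][]~(p | q), 0   [~->-rule on 1]
4. ~(p | q), 0   [[]-rule on 2 via 0R0]
5. ~p, 0   [~|-rule on 4]
6. ~q, 0   [~|-rule on 4]
7. ~[]~(p | q), 1   [~[]-rule on 3: fresh world 1, 0R1]
8. ~(p | q), 1   [[]-rule on 2 via 0R1]
9. ~p, 1   [~|-rule on 8]
10. ~q, 1   [~|-rule on 8]
11. p | q, 2   [~[]-rule on 7: fresh world 2, 1R2]
12. q, 2   [|-rule on 11 (branches; this branch)]
Accessibility: 0R0, 0R1, 1R1, 1R2, 2R2
Complete open branch: countermodel on a T-frame, so not valid in T, nor in K (the same frame is also a K-frame).
S4-tableau for the negation ~([]~(p | q) -> [][]~(p | q)):
1. ~([]~(p | q) -> [][]~(p | q)), 0
2. []~(p | q), 0   [~->-rule on 1]
3. ~[][]~(p | q), 0   [~->-rule on 1]
4. ~(p | q), 0   [[]-rule on 2 via 0R0]
5. ~p, 0   [~|-rule on 4]
6. ~q, 0   [~|-rule on 4]
7. ~[]~(p | q), 1   [~[]-rule on 3: fresh world 1, 0R1]
8. ~(p | q), 1   [[]-rule on 2 via 0R1]
9. ~p, 1   [~|-rule on 8]
10. ~q, 1   [~|-rule on 8]
11. p | q, 2   [~[]-rule on 7: fresh world 2, 1R2]
12. ~(p | q), 2   [[]-rule on 2 via 0R2]
13. ~p, 2   [~|-rule on 12]
14. ~q, 2   [~|-rule on 12]
15. q, 2   [|-rule on 11 (branches; this branch)]
Accessibility: 0R0, 0R1, 0R2, 1R1, 1R2, 2R2
Branch closes: q and ~q both at 2.
Every branch closes (one shown): valid in S4, hence also in S5 (every theorem of S4 is a theorem of S5).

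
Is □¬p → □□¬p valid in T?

Tableau for the negation ¬(□¬p → □□¬p):
1. ¬(□¬p → □□¬p), w0
2. □¬p, w0   [¬→-rule on 1]
3. ¬□□¬p, w0   [¬→-rule on 1]
4. ¬p, w0   [□-rule on 2 via w0Rw0]
5. ¬□¬p, w1   [¬□-rule on 3: fresh world w1, w0Rw1]
6. ¬p, w1   [□-rule on 2 via w0Rw1]
7. p, w2   [¬□-rule on 5: fresh world w2, w1Rw2]
Accessibility: w0Rw0, w0Rw1, w1Rw1, w1Rw2, w2Rw2
The negation has an open branch (countermodel exists).

No, not valid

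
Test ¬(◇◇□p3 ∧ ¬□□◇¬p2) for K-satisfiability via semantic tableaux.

1. ¬(◇◇□p3 ∧ ¬□□◇¬p2), w0
2. □□◇¬p2, w0

Yes, satisfiable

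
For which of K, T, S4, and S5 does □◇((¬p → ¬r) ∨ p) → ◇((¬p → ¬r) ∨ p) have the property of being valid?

T, S4, S5

K-tableau for the negation ¬(□◇((¬p → ¬r) ∨ p) → ◇((¬p → ¬r) ∨ p)):
1. ¬(□◇((¬p → ¬r) ∨ p) → ◇((¬p → ¬r) ∨ p)), u
2. □◇((¬p → ¬r) ∨ p), u   [¬→-rule on 1]
3. ¬◇((¬p → ¬r) ∨ p), u   [¬→-rule on 1]
Complete open branch: countermodel on a K-frame, so not valid in K.
T-tableau for the negation ¬(□◇((¬p → ¬r) ∨ p) → ◇((¬p → ¬r) ∨ p)):
1. ¬(□◇((¬p → ¬r) ∨ p) → ◇((¬p → ¬r) ∨ p)), u
2. □◇((¬p → ¬r) ∨ p), u   [¬→-rule on 1]
3. ¬◇((¬p → ¬r) ∨ p), u   [¬→-rule on 1]
4. ◇((¬p → ¬r) ∨ p), u   [□-rule on 2 via uRu]
5. ¬((¬p → ¬r) ∨ p), u   [¬◇-rule on 3 via uRu]
6. ¬(¬p → ¬r), u   [¬∨-rule on 5]
7. ¬p, u   [¬∨-rule on 5]
8. r, u   [¬→-rule on 6]
9. (¬p → ¬r) ∨ p, v   [◇-rule on 4: fresh world v, uRv]
10. ◇((¬p → ¬r) ∨ p), v   [□-rule on 2 via uRv]
11. ¬((¬p → ¬r) ∨ p), v   [¬◇-rule on 3 via uRv]
12. ¬(¬p → ¬r), v   [¬∨-rule on 11]
13. ¬p, v   [¬∨-rule on 11]
14. r, v   [¬→-rule on 12]
15. ¬p → ¬r, v   [∨-rule on 9 (branches; this branch)]
16. ¬r, v   [→-rule on 15 (branches; this branch)]
Accessibility: uRu, uRv, vRv
Branch closes: r and ¬r both at v.
Every branch closes (one shown): valid in T, hence also in S4, S5 (every theorem of T is a theorem of S4 and S5).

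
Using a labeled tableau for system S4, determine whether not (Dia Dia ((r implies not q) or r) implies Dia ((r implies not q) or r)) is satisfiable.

1. not (Dia Dia ((r implies not q) or r) implies Dia ((r implies not q) or r)), 0
2. Dia Dia ((r implies not q) or r), 0
3. not Dia ((r implies not q) or r), 0
4. not ((r implies not q) or r), 0
5. not (r implies not q), 0
6. not r, 0
7. r, 0
8. q, 0
Accessibility: 0R0
Branch closes: r and not r both at 0.
(One branch shown.) All branches close.

Unsatisfiable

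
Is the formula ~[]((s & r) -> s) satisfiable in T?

Unsatisfiable (every branch closes)

1. ~[]((s & r) -> s), 0
2. ~((s & r) -> s), 1
3. s & r, 1
4. ~s, 1
5. s, 1
6. r, 1
Accessibility: 0R0, 0R1, 1R1
Branch closes: s and ~s both at 1.
All branches of the tableau close; one closing branch shown above.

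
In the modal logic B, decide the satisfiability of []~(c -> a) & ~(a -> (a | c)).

1. []~(c -> a) & ~(a -> (a | c)), w0
2. []~(c -> a), w0
3. ~(a -> (a | c)), w0
4. a, w0
5. ~(a | c), w0
6. ~a, w0
7. ~c, w0
Accessibility: w0Rw0
Branch closes: a and ~a both at w0.
All branches of the tableau close; one closing branch shown above.

Unsatisfiable (every branch closes)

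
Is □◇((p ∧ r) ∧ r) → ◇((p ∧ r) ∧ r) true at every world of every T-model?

Tableau for the negation ¬(□◇((p ∧ r) ∧ r) → ◇((p ∧ r) ∧ r)):
1. ¬(□◇((p ∧ r) ∧ r) → ◇((p ∧ r) ∧ r)), u
2. □◇((p ∧ r) ∧ r), u   [¬→-rule on 1]
3. ¬◇((p ∧ r) ∧ r), u   [¬→-rule on 1]
4. ◇((p ∧ r) ∧ r), u   [□-rule on 2 via uRu]
5. ¬((p ∧ r) ∧ r), u   [¬◇-rule on 3 via uRu]
6. ¬(p ∧ r), u   [¬∧-rule on 5 (branches; this branch)]
7. ¬r, u   [¬∧-rule on 6 (branches; this branch)]
8. (p ∧ r) ∧ r, v   [◇-rule on 4: fresh world v, uRv]
9. p ∧ r, v   [∧-rule on 8]
10. r, v   [∧-rule on 8]
11. p, v   [∧-rule on 9]
12. ◇((p ∧ r) ∧ r), v   [□-rule on 2 via uRv]
13. ¬((p ∧ r) ∧ r), v   [¬◇-rule on 3 via uRv]
14. ¬(p ∧ r), v   [¬∧-rule on 13 (branches; this branch)]
15. ¬r, v   [¬∧-rule on 14 (branches; this branch)]
Accessibility: uRu, uRv, vRv
Branch closes: r and ¬r both at v.
All branches of the negation close; one closing branch shown above.

Valid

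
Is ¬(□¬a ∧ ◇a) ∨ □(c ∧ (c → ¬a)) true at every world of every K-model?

Tableau for the negation ¬(¬(□¬a ∧ ◇a) ∨ □(c ∧ (c → ¬a))):
1. ¬(¬(□¬a ∧ ◇a) ∨ □(c ∧ (c → ¬a))), w0
2. □¬a ∧ ◇a, w0
3. ¬□(c ∧ (c → ¬a)), w0
4. □¬a, w0
5. ◇a, w0
6. ¬(c ∧ (c → ¬a)), w1
7. ¬a, w1
8. ¬c, w1
9. a, w2
10. ¬a, w2
Accessibility: w0Rw1, w0Rw2
Branch closes: a and ¬a both at w2.
Every branch of the negation's tableau closes; the branch above is one of them.

Valid in K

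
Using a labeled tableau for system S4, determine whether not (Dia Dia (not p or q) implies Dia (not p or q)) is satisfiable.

Unsatisfiable

1. not (Dia Dia (not p or q) implies Dia (not p or q)), w0
2. Dia Dia (not p or q), w0
3. not Dia (not p or q), w0
4. not (not p or q), w0
5. p, w0
6. not q, w0
7. Dia (not p or q), w1
8. not (not p or q), w1
9. p, w1
10. not q, w1
11. not p or q, w2
12. not (not p or q), w2
13. p, w2
14. not q, w2
15. q, w2
Accessibility: w0Rw0, w0Rw1, w0Rw2, w1Rw1, w1Rw2, w2Rw2
Branch closes: q and not q both at w2.
Every branch closes; the branch above is one of them.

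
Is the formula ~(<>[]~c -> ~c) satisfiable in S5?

1. ~(<>[]~c -> ~c), w0
2. <>[]~c, w0
3. c, w0
4. []~c, w1
5. ~c, w0
Accessibility: w0Rw0, w0Rw1, w1Rw0, w1Rw1
Branch closes: c and ~c both at w0.
Every branch closes; the branch above is one of them.

Unsatisfiable (every branch closes)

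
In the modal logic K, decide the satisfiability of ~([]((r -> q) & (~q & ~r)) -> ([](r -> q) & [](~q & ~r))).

Unsatisfiable

1. ~([]((r -> q) & (~q & ~r)) -> ([](r -> q) & [](~q & ~r))), 0
2. []((r -> q) & (~q & ~r)), 0   [~->-rule on 1]
3. ~([](r -> q) & [](~q & ~r)), 0   [~->-rule on 1]
4. ~[](~q & ~r), 0   [~&-rule on 3 (branches; this branch)]
5. ~(~q & ~r), 1   [~[]-rule on 4: fresh world 1, 0R1]
6. (r -> q) & (~q & ~r), 1   [[]-rule on 2 via 0R1]
7. r -> q, 1   [&-rule on 6]
8. ~q & ~r, 1   [&-rule on 6]
9. ~q, 1   [&-rule on 8]
10. ~r, 1   [&-rule on 8]
11. r, 1   [~&-rule on 5 (branches; this branch)]
Accessibility: 0R1
Branch closes: r and ~r both at 1.
(One branch shown.) All branches close.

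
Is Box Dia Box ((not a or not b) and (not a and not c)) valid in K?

Tableau for the negation not Box Dia Box ((not a or not b) and (not a and not c)):
1. not Box Dia Box ((not a or not b) and (not a and not c)), w0
2. not Dia Box ((not a or not b) and (not a and not c)), w1   [neg-Box-rule on 1: fresh world w1, w0Rw1]
Accessibility: w0Rw1
The negation has an open branch (countermodel exists).

No, not valid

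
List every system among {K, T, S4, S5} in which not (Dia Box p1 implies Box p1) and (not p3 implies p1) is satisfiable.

K, T, S4

S4-tableau for the formula:
1. not (Dia Box p1 implies Box p1) and (not p3 implies p1), u
2. not (Dia Box p1 implies Box p1), u
3. not p3 implies p1, u
4. Dia Box p1, u
5. not Box p1, u
6. p1, u
7. Box p1, v
8. p1, v
9. not p1, w
Accessibility: uRu, uRv, uRw, vRv, wRw
Complete open branch: satisfiable in S4, hence also in K, T (this S4-model is also a K-model and a T-model).
S5-tableau for the formula:
1. not (Dia Box p1 implies Box p1) and (not p3 implies p1), u
2. not (Dia Box p1 implies Box p1), u
3. not p3 implies p1, u
4. Dia Box p1, u
5. not Box p1, u
6. p3, u
7. Box p1, v
8. p1, u
9. p1, v
10. not p1, w
11. p1, w
Accessibility: uRu, uRv, uRw, vRu, vRv, vRw, wRu, wRv, wRw
Branch closes: p1 and not p1 both at w.
Every branch closes (one shown): unsatisfiable in S5.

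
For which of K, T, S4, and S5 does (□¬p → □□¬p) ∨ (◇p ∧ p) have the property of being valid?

T-tableau for the negation ¬((□¬p → □□¬p) ∨ (◇p ∧ p)):
1. ¬((□¬p → □□¬p) ∨ (◇p ∧ p)), 0
2. ¬(□¬p → □□¬p), 0   [¬∨-rule on 1]
3. ¬(◇p ∧ p), 0   [¬∨-rule on 1]
4. □¬p, 0   [¬→-rule on 2]
5. ¬□□¬p, 0   [¬→-rule on 2]
6. ¬p, 0   [□-rule on 4 via 0R0]
7. ¬□¬p, 1   [¬□-rule on 5: fresh world 1, 0R1]
8. ¬p, 1   [□-rule on 4 via 0R1]
9. p, 2   [¬□-rule on 7: fresh world 2, 1R2]
Accessibility: 0R0, 0R1, 1R1, 1R2, 2R2
Complete open branch: countermodel on a T-frame, so not valid in T, nor in K (the same frame is also a K-frame).
S4-tableau for the negation ¬((□¬p → □□¬p) ∨ (◇p ∧ p)):
1. ¬((□¬p → □□¬p) ∨ (◇p ∧ p)), 0
2. ¬(□¬p → □□¬p), 0   [¬∨-rule on 1]
3. ¬(◇p ∧ p), 0   [¬∨-rule on 1]
4. □¬p, 0   [¬→-rule on 2]
5. ¬□□¬p, 0   [¬→-rule on 2]
6. ¬p, 0   [□-rule on 4 via 0R0]
7. ¬□¬p, 1   [¬□-rule on 5: fresh world 1, 0R1]
8. ¬p, 1   [□-rule on 4 via 0R1]
9. p, 2   [¬□-rule on 7: fresh world 2, 1R2]
10. ¬p, 2   [□-rule on 4 via 0R2]
Accessibility: 0R0, 0R1, 0R2, 1R1, 1R2, 2R2
Branch closes: p and ¬p both at 2.
Every branch closes (one shown): valid in S4, hence also in S5 (every theorem of S4 is a theorem of S5).

S4, S5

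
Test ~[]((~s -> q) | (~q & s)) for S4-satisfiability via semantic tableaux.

1. ~[]((~s -> q) | (~q & s)), w0
2. ~((~s -> q) | (~q & s)), w1
3. ~(~s -> q), w1
4. ~(~q & s), w1
5. ~s, w1
6. ~q, w1
Accessibility: w0Rw0, w0Rw1, w1Rw1

Satisfiable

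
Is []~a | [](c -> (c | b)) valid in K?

Valid in K

Tableau for the negation ~([]~a | [](c -> (c | b))):
1. ~([]~a | [](c -> (c | b))), u
2. ~[]~a, u
3. ~[](c -> (c | b)), u
4. a, v
5. ~(c -> (c | b)), w
6. c, w
7. ~(c | b), w
8. ~c, w
9. ~b, w
Accessibility: uRv, uRw
Branch closes: c and ~c both at w.
Every branch of the negation's tableau closes; the branch above is one of them.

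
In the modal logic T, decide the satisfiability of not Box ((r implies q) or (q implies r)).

1. not Box ((r implies q) or (q implies r)), u
2. not ((r implies q) or (q implies r)), v   [neg-Box-rule on 1: fresh world v, uRv]
3. not (r implies q), v   [neg-or-rule on 2]
4. not (q implies r), v   [neg-or-rule on 2]
5. r, v   [neg-implies-rule on 3]
6. not q, v   [neg-implies-rule on 3]
7. q, v   [neg-implies-rule on 4]
8. not r, v   [neg-implies-rule on 4]
Accessibility: uRu, uRv, vRv
Branch closes: q and not q both at v.
(One branch shown.) All branches close.

Unsatisfiable (every branch closes)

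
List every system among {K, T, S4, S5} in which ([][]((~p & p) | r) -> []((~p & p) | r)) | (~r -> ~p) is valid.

T-tableau for the negation ~(([][]((~p & p) | r) -> []((~p & p) | r)) | (~r -> ~p)):
1. ~(([][]((~p & p) | r) -> []((~p & p) | r)) | (~r -> ~p)), u
2. ~([][]((~p & p) | r) -> []((~p & p) | r)), u
3. ~(~r -> ~p), u
4. [][]((~p & p) | r), u
5. ~[]((~p & p) | r), u
6. ~r, u
7. p, u
8. []((~p & p) | r), u
9. (~p & p) | r, u
10. ~p & p, u
11. ~p, u
Accessibility: uRu
Branch closes: p and ~p both at u.
Every branch closes (one shown): valid in T, hence also in S4, S5 (every theorem of T is a theorem of S4 and S5).
K-tableau for the negation ~(([][]((~p & p) | r) -> []((~p & p) | r)) | (~r -> ~p)):
1. ~(([][]((~p & p) | r) -> []((~p & p) | r)) | (~r -> ~p)), u
2. ~([][]((~p & p) | r) -> []((~p & p) | r)), u
3. ~(~r -> ~p), u
4. [][]((~p & p) | r), u
5. ~[]((~p & p) | r), u
6. ~r, u
7. p, u
8. ~((~p & p) | r), v
9. ~(~p & p), v
10. ~r, v
11. []((~p & p) | r), v
12. ~p, v
Accessibility: uRv
Complete open branch: countermodel on a K-frame, so not valid in K.

T, S4, S5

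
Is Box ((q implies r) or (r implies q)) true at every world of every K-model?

Tableau for the negation not Box ((q implies r) or (r implies q)):
1. not Box ((q implies r) or (r implies q)), u
2. not ((q implies r) or (r implies q)), v
3. not (q implies r), v
4. not (r implies q), v
5. q, v
6. not r, v
7. r, v
8. not q, v
Accessibility: uRv
Branch closes: r and not r both at v.
Every branch of the negation's tableau closes; the branch above is one of them.

Yes, valid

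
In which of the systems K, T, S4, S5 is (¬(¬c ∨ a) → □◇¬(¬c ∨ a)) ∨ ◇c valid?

T, S4, S5

K-tableau for the negation ¬((¬(¬c ∨ a) → □◇¬(¬c ∨ a)) ∨ ◇c):
1. ¬((¬(¬c ∨ a) → □◇¬(¬c ∨ a)) ∨ ◇c), w0
2. ¬(¬(¬c ∨ a) → □◇¬(¬c ∨ a)), w0   [¬∨-rule on 1]
3. ¬◇c, w0   [¬∨-rule on 1]
4. ¬(¬c ∨ a), w0   [¬→-rule on 2]
5. ¬□◇¬(¬c ∨ a), w0   [¬→-rule on 2]
6. c, w0   [¬∨-rule on 4]
7. ¬a, w0   [¬∨-rule on 4]
8. ¬◇¬(¬c ∨ a), w1   [¬□-rule on 5: fresh world w1, w0Rw1]
9. ¬c, w1   [¬◇-rule on 3 via w0Rw1]
Accessibility: w0Rw1
Complete open branch: countermodel on a K-frame, so not valid in K.
T-tableau for the negation ¬((¬(¬c ∨ a) → □◇¬(¬c ∨ a)) ∨ ◇c):
1. ¬((¬(¬c ∨ a) → □◇¬(¬c ∨ a)) ∨ ◇c), w0
2. ¬(¬(¬c ∨ a) → □◇¬(¬c ∨ a)), w0   [¬∨-rule on 1]
3. ¬◇c, w0   [¬∨-rule on 1]
4. ¬(¬c ∨ a), w0   [¬→-rule on 2]
5. ¬□◇¬(¬c ∨ a), w0   [¬→-rule on 2]
6. c, w0   [¬∨-rule on 4]
7. ¬a, w0   [¬∨-rule on 4]
8. ¬c, w0   [¬◇-rule on 3 via w0Rw0]
Accessibility: w0Rw0
Branch closes: c and ¬c both at w0.
Every branch closes (one shown): valid in T, hence also in S4, S5 (every theorem of T is a theorem of S4 and S5).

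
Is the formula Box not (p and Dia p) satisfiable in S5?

1. Box not (p and Dia p), 0
2. not (p and Dia p), 0   [Box-rule on 1 via 0R0]
3. not Dia p, 0   [neg-and-rule on 2 (branches; this branch)]
4. not p, 0   [neg-Dia-rule on 3 via 0R0]
Accessibility: 0R0

Satisfiable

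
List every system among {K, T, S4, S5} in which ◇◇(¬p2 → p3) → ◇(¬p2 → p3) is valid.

T-tableau for the negation ¬(◇◇(¬p2 → p3) → ◇(¬p2 → p3)):
1. ¬(◇◇(¬p2 → p3) → ◇(¬p2 → p3)), w0
2. ◇◇(¬p2 → p3), w0
3. ¬◇(¬p2 → p3), w0
4. ¬(¬p2 → p3), w0
5. ¬p2, w0
6. ¬p3, w0
7. ◇(¬p2 → p3), w1
8. ¬(¬p2 → p3), w1
9. ¬p2, w1
10. ¬p3, w1
11. ¬p2 → p3, w2
12. p3, w2
Accessibility: w0Rw0, w0Rw1, w1Rw1, w1Rw2, w2Rw2
Complete open branch: countermodel on a T-frame, so not valid in T, nor in K (the same frame is also a K-frame).
S4-tableau for the negation ¬(◇◇(¬p2 → p3) → ◇(¬p2 → p3)):
1. ¬(◇◇(¬p2 → p3) → ◇(¬p2 → p3)), w0
2. ◇◇(¬p2 → p3), w0
3. ¬◇(¬p2 → p3), w0
4. ¬(¬p2 → p3), w0
5. ¬p2, w0
6. ¬p3, w0
7. ◇(¬p2 → p3), w1
8. ¬(¬p2 → p3), w1
9. ¬p2, w1
10. ¬p3, w1
11. ¬p2 → p3, w2
12. ¬(¬p2 → p3), w2
13. ¬p2, w2
14. ¬p3, w2
15. p3, w2
Accessibility: w0Rw0, w0Rw1, w0Rw2, w1Rw1, w1Rw2, w2Rw2
Branch closes: p3 and ¬p3 both at w2.
Every branch closes (one shown): valid in S4, hence also in S5 (every theorem of S4 is a theorem of S5).

S4, S5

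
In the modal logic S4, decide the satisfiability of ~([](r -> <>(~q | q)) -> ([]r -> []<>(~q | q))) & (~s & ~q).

1. ~([](r -> <>(~q | q)) -> ([]r -> []<>(~q | q))) & (~s & ~q), u
2. ~([](r -> <>(~q | q)) -> ([]r -> []<>(~q | q))), u
3. ~s & ~q, u
4. [](r -> <>(~q | q)), u
5. ~([]r -> []<>(~q | q)), u
6. ~s, u
7. ~q, u
8. []r, u
9. ~[]<>(~q | q), u
10. r -> <>(~q | q), u
11. r, u
12. <>(~q | q), u
13. ~<>(~q | q), v
14. r -> <>(~q | q), v
15. r, v
16. ~(~q | q), v
17. q, v
18. ~q, v
Accessibility: uRu, uRv, vRv
Branch closes: q and ~q both at v.
Every branch closes; the branch above is one of them.

Unsatisfiable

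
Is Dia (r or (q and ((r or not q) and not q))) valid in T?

Invalid (countermodel exists)

Tableau for the negation not Dia (r or (q and ((r or not q) and not q))):
1. not Dia (r or (q and ((r or not q) and not q))), 0
2. not (r or (q and ((r or not q) and not q))), 0   [neg-Dia-rule on 1 via 0R0]
3. not r, 0   [neg-or-rule on 2]
4. not (q and ((r or not q) and not q)), 0   [neg-or-rule on 2]
5. not ((r or not q) and not q), 0   [neg-and-rule on 4 (branches; this branch)]
6. q, 0   [neg-and-rule on 5 (branches; this branch)]
Accessibility: 0R0
The negation has an open branch (countermodel exists).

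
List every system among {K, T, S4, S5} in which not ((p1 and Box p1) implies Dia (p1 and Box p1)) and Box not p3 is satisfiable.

K

T-tableau for the formula:
1. not ((p1 and Box p1) implies Dia (p1 and Box p1)) and Box not p3, w0
2. not ((p1 and Box p1) implies Dia (p1 and Box p1)), w0
3. Box not p3, w0
4. p1 and Box p1, w0
5. not Dia (p1 and Box p1), w0
6. p1, w0
7. Box p1, w0
8. not p3, w0
9. not (p1 and Box p1), w0
10. not Box p1, w0
11. not p1, w1
12. not p3, w1
13. not (p1 and Box p1), w1
14. p1, w1
Accessibility: w0Rw0, w0Rw1, w1Rw1
Branch closes: p1 and not p1 both at w1.
Every branch closes (one shown): unsatisfiable in T, hence also in S4, S5 (every S4/S5-frame is a T-frame).
K-tableau for the formula:
1. not ((p1 and Box p1) implies Dia (p1 and Box p1)) and Box not p3, w0
2. not ((p1 and Box p1) implies Dia (p1 and Box p1)), w0
3. Box not p3, w0
4. p1 and Box p1, w0
5. not Dia (p1 and Box p1), w0
6. p1, w0
7. Box p1, w0
Complete open branch: satisfiable in K.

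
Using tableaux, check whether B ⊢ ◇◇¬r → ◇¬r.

Tableau for the negation ¬(◇◇¬r → ◇¬r):
1. ¬(◇◇¬r → ◇¬r), u
2. ◇◇¬r, u
3. ¬◇¬r, u
4. r, u
5. ◇¬r, v
6. r, v
7. ¬r, w
Accessibility: uRu, uRv, vRu, vRv, vRw, wRv, wRw
The negation has an open branch (countermodel exists).

No, not valid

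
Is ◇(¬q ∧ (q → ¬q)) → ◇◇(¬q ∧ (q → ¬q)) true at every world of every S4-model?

Tableau for the negation ¬(◇(¬q ∧ (q → ¬q)) → ◇◇(¬q ∧ (q → ¬q))):
1. ¬(◇(¬q ∧ (q → ¬q)) → ◇◇(¬q ∧ (q → ¬q))), w0
2. ◇(¬q ∧ (q → ¬q)), w0   [¬→-rule on 1]
3. ¬◇◇(¬q ∧ (q → ¬q)), w0   [¬→-rule on 1]
4. ¬◇(¬q ∧ (q → ¬q)), w0   [¬◇-rule on 3 via w0Rw0]
5. ¬(¬q ∧ (q → ¬q)), w0   [¬◇-rule on 4 via w0Rw0]
6. ¬(q → ¬q), w0   [¬∧-rule on 5 (branches; this branch)]
7. q, w0   [¬→-rule on 6]
8. ¬q ∧ (q → ¬q), w1   [◇-rule on 2: fresh world w1, w0Rw1]
9. ¬q, w1   [∧-rule on 8]
10. q → ¬q, w1   [∧-rule on 8]
11. ¬◇(¬q ∧ (q → ¬q)), w1   [¬◇-rule on 3 via w0Rw1]
12. ¬(¬q ∧ (q → ¬q)), w1   [¬◇-rule on 4 via w0Rw1]
13. ¬(q → ¬q), w1   [¬∧-rule on 12 (branches; this branch)]
14. q, w1   [¬→-rule on 13]
Accessibility: w0Rw0, w0Rw1, w1Rw1
Branch closes: q and ¬q both at w1.
All branches of the negation close; one closing branch shown above.

Yes, valid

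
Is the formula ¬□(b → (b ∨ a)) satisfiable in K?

No, unsatisfiable

1. ¬□(b → (b ∨ a)), u
2. ¬(b → (b ∨ a)), v
3. b, v
4. ¬(b ∨ a), v
5. ¬b, v
6. ¬a, v
Accessibility: uRv
Branch closes: b and ¬b both at v.
(One branch shown.) All branches close.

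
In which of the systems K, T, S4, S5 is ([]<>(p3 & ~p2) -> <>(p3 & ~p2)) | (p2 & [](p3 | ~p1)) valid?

T, S4, S5

T-tableau for the negation ~(([]<>(p3 & ~p2) -> <>(p3 & ~p2)) | (p2 & [](p3 | ~p1))):
1. ~(([]<>(p3 & ~p2) -> <>(p3 & ~p2)) | (p2 & [](p3 | ~p1))), w0
2. ~([]<>(p3 & ~p2) -> <>(p3 & ~p2)), w0   [~|-rule on 1]
3. ~(p2 & [](p3 | ~p1)), w0   [~|-rule on 1]
4. []<>(p3 & ~p2), w0   [~->-rule on 2]
5. ~<>(p3 & ~p2), w0   [~->-rule on 2]
6. <>(p3 & ~p2), w0   [[]-rule on 4 via w0Rw0]
7. ~(p3 & ~p2), w0   [~<>-rule on 5 via w0Rw0]
8. ~[](p3 | ~p1), w0   [~&-rule on 3 (branches; this branch)]
9. p2, w0   [~&-rule on 7 (branches; this branch)]
10. p3 & ~p2, w1   [<>-rule on 6: fresh world w1, w0Rw1]
11. p3, w1   [&-rule on 10]
12. ~p2, w1   [&-rule on 10]
13. <>(p3 & ~p2), w1   [[]-rule on 4 via w0Rw1]
14. ~(p3 & ~p2), w1   [~<>-rule on 5 via w0Rw1]
15. p2, w1   [~&-rule on 14 (branches; this branch)]
Accessibility: w0Rw0, w0Rw1, w1Rw1
Branch closes: p2 and ~p2 both at w1.
Every branch closes (one shown): valid in T, hence also in S4, S5 (every theorem of T is a theorem of S4 and S5).
K-tableau for the negation ~(([]<>(p3 & ~p2) -> <>(p3 & ~p2)) | (p2 & [](p3 | ~p1))):
1. ~(([]<>(p3 & ~p2) -> <>(p3 & ~p2)) | (p2 & [](p3 | ~p1))), w0
2. ~([]<>(p3 & ~p2) -> <>(p3 & ~p2)), w0   [~|-rule on 1]
3. ~(p2 & [](p3 | ~p1)), w0   [~|-rule on 1]
4. []<>(p3 & ~p2), w0   [~->-rule on 2]
5. ~<>(p3 & ~p2), w0   [~->-rule on 2]
6. ~[](p3 | ~p1), w0   [~&-rule on 3 (branches; this branch)]
7. ~(p3 | ~p1), w1   [~[]-rule on 6: fresh world w1, w0Rw1]
8. ~p3, w1   [~|-rule on 7]
9. p1, w1   [~|-rule on 7]
10. <>(p3 & ~p2), w1   [[]-rule on 4 via w0Rw1]
11. ~(p3 & ~p2), w1   [~<>-rule on 5 via w0Rw1]
12. p2, w1   [~&-rule on 11 (branches; this branch)]
13. p3 & ~p2, w2   [<>-rule on 10: fresh world w2, w1Rw2]
14. p3, w2   [&-rule on 13]
15. ~p2, w2   [&-rule on 13]
Accessibility: w0Rw1, w1Rw2
Complete open branch: countermodel on a K-frame, so not valid in K.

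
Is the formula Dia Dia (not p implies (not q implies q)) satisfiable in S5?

Yes, satisfiable

1. Dia Dia (not p implies (not q implies q)), w0
2. Dia (not p implies (not q implies q)), w1
3. not p implies (not q implies q), w2
4. not q implies q, w2
5. q, w2
Accessibility: w0Rw0, w0Rw1, w0Rw2, w1Rw0, w1Rw1, w1Rw2, w2Rw0, w2Rw1, w2Rw2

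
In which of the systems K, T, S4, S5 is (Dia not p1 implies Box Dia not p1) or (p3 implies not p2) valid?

S4-tableau for the negation not ((Dia not p1 implies Box Dia not p1) or (p3 implies not p2)):
1. not ((Dia not p1 implies Box Dia not p1) or (p3 implies not p2)), 0
2. not (Dia not p1 implies Box Dia not p1), 0
3. not (p3 implies not p2), 0
4. Dia not p1, 0
5. not Box Dia not p1, 0
6. p3, 0
7. p2, 0
8. not p1, 1
9. not Dia not p1, 2
10. p1, 2
Accessibility: 0R0, 0R1, 0R2, 1R1, 2R2
Complete open branch: countermodel on an S4-frame, so not valid in S4, nor in K, T (the same frame is also a K-frame and a T-frame).
S5-tableau for the negation not ((Dia not p1 implies Box Dia not p1) or (p3 implies not p2)):
1. not ((Dia not p1 implies Box Dia not p1) or (p3 implies not p2)), 0
2. not (Dia not p1 implies Box Dia not p1), 0
3. not (p3 implies not p2), 0
4. Dia not p1, 0
5. not Box Dia not p1, 0
6. p3, 0
7. p2, 0
8. not p1, 1
9. not Dia not p1, 2
10. p1, 0
11. p1, 1
Accessibility: 0R0, 0R1, 0R2, 1R0, 1R1, 1R2, 2R0, 2R1, 2R2
Branch closes: p1 and not p1 both at 1.
Every branch closes (one shown): valid in S5.

S5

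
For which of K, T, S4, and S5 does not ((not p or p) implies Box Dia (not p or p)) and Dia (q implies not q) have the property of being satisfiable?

T-tableau for the formula:
1. not ((not p or p) implies Box Dia (not p or p)) and Dia (q implies not q), u
2. not ((not p or p) implies Box Dia (not p or p)), u   [and-rule on 1]
3. Dia (q implies not q), u   [and-rule on 1]
4. not p or p, u   [neg-implies-rule on 2]
5. not Box Dia (not p or p), u   [neg-implies-rule on 2]
6. p, u   [or-rule on 4 (branches; this branch)]
7. q implies not q, v   [Dia-rule on 3: fresh world v, uRv]
8. not q, v   [implies-rule on 7 (branches; this branch)]
9. not Dia (not p or p), w   [neg-Box-rule on 5: fresh world w, uRw]
10. not (not p or p), w   [neg-Dia-rule on 9 via wRw]
11. p, w   [neg-or-rule on 10]
12. not p, w   [neg-or-rule on 10]
Accessibility: uRu, uRv, uRw, vRv, wRw
Branch closes: p and not p both at w.
Every branch closes (one shown): unsatisfiable in T, hence also in S4, S5 (every S4/S5-frame is a T-frame).
K-tableau for the formula:
1. not ((not p or p) implies Box Dia (not p or p)) and Dia (q implies not q), u
2. not ((not p or p) implies Box Dia (not p or p)), u   [and-rule on 1]
3. Dia (q implies not q), u   [and-rule on 1]
4. not p or p, u   [neg-implies-rule on 2]
5. not Box Dia (not p or p), u   [neg-implies-rule on 2]
6. p, u   [or-rule on 4 (branches; this branch)]
7. q implies not q, v   [Dia-rule on 3: fresh world v, uRv]
8. not q, v   [implies-rule on 7 (branches; this branch)]
9. not Dia (not p or p), w   [neg-Box-rule on 5: fresh world w, uRw]
Accessibility: uRv, uRw
Complete open branch: satisfiable in K.

K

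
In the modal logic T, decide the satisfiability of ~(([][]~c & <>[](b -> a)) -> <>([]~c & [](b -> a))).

Unsatisfiable

1. ~(([][]~c & <>[](b -> a)) -> <>([]~c & [](b -> a))), u
2. [][]~c & <>[](b -> a), u
3. ~<>([]~c & [](b -> a)), u
4. [][]~c, u
5. <>[](b -> a), u
6. ~([]~c & [](b -> a)), u
7. []~c, u
8. ~c, u
9. ~[](b -> a), u
10. [](b -> a), v
11. ~([]~c & [](b -> a)), v
12. []~c, v
13. ~c, v
14. b -> a, v
15. ~[](b -> a), v
16. a, v
17. ~(b -> a), w
18. b, w
19. ~a, w
20. ~([]~c & [](b -> a)), w
21. []~c, w
22. ~c, w
23. ~[](b -> a), w
24. ~(b -> a), x
25. b, x
26. ~a, x
27. b -> a, x
28. ~c, x
29. a, x
Accessibility: uRu, uRv, uRw, vRv, vRx, wRw, xRx
Branch closes: a and ~a both at x.
All branches of the tableau close; one closing branch shown above.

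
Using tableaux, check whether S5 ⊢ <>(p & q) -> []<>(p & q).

Yes, valid

Tableau for the negation ~(<>(p & q) -> []<>(p & q)):
1. ~(<>(p & q) -> []<>(p & q)), 0
2. <>(p & q), 0
3. ~[]<>(p & q), 0
4. p & q, 1
5. p, 1
6. q, 1
7. ~<>(p & q), 2
8. ~(p & q), 0
9. ~(p & q), 1
10. ~(p & q), 2
11. ~q, 0
12. ~q, 1
Accessibility: 0R0, 0R1, 0R2, 1R0, 1R1, 1R2, 2R0, 2R1, 2R2
Branch closes: q and ~q both at 1.
Every branch of the negation's tableau closes; the branch above is one of them.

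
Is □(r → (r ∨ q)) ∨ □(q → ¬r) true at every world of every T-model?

Tableau for the negation ¬(□(r → (r ∨ q)) ∨ □(q → ¬r)):
1. ¬(□(r → (r ∨ q)) ∨ □(q → ¬r)), 0
2. ¬□(r → (r ∨ q)), 0
3. ¬□(q → ¬r), 0
4. ¬(r → (r ∨ q)), 1
5. r, 1
6. ¬(r ∨ q), 1
7. ¬r, 1
8. ¬q, 1
Accessibility: 0R0, 0R1, 1R1
Branch closes: r and ¬r both at 1.
All branches of the negation close; one closing branch shown above.

Valid in T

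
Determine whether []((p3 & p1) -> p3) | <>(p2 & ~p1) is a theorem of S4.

Valid

Tableau for the negation ~([]((p3 & p1) -> p3) | <>(p2 & ~p1)):
1. ~([]((p3 & p1) -> p3) | <>(p2 & ~p1)), u
2. ~[]((p3 & p1) -> p3), u   [~|-rule on 1]
3. ~<>(p2 & ~p1), u   [~|-rule on 1]
4. ~(p2 & ~p1), u   [~<>-rule on 3 via uRu]
5. p1, u   [~&-rule on 4 (branches; this branch)]
6. ~((p3 & p1) -> p3), v   [~[]-rule on 2: fresh world v, uRv]
7. p3 & p1, v   [~->-rule on 6]
8. ~p3, v   [~->-rule on 6]
9. p3, v   [&-rule on 7]
10. p1, v   [&-rule on 7]
Accessibility: uRu, uRv, vRv
Branch closes: p3 and ~p3 both at v.
Every branch of the negation's tableau closes; the branch above is one of them.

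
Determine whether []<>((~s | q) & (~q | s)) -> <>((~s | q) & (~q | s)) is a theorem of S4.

Yes, valid

Tableau for the negation ~([]<>((~s | q) & (~q | s)) -> <>((~s | q) & (~q | s))):
1. ~([]<>((~s | q) & (~q | s)) -> <>((~s | q) & (~q | s))), 0
2. []<>((~s | q) & (~q | s)), 0   [~->-rule on 1]
3. ~<>((~s | q) & (~q | s)), 0   [~->-rule on 1]
4. <>((~s | q) & (~q | s)), 0   [[]-rule on 2 via 0R0]
5. ~((~s | q) & (~q | s)), 0   [~<>-rule on 3 via 0R0]
6. ~(~q | s), 0   [~&-rule on 5 (branches; this branch)]
7. q, 0   [~|-rule on 6]
8. ~s, 0   [~|-rule on 6]
9. (~s | q) & (~q | s), 1   [<>-rule on 4: fresh world 1, 0R1]
10. ~s | q, 1   [&-rule on 9]
11. ~q | s, 1   [&-rule on 9]
12. <>((~s | q) & (~q | s)), 1   [[]-rule on 2 via 0R1]
13. ~((~s | q) & (~q | s)), 1   [~<>-rule on 3 via 0R1]
14. q, 1   [|-rule on 10 (branches; this branch)]
15. s, 1   [|-rule on 11 (branches; this branch)]
16. ~(~q | s), 1   [~&-rule on 13 (branches; this branch)]
17. ~s, 1   [~|-rule on 16]
Accessibility: 0R0, 0R1, 1R1
Branch closes: s and ~s both at 1.
All branches of the negation close; one closing branch shown above.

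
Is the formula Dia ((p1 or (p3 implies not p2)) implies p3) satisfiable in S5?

Yes, satisfiable

1. Dia ((p1 or (p3 implies not p2)) implies p3), w0
2. (p1 or (p3 implies not p2)) implies p3, w1   [Dia-rule on 1: fresh world w1, w0Rw1]
3. p3, w1   [implies-rule on 2 (branches; this branch)]
Accessibility: w0Rw0, w0Rw1, w1Rw0, w1Rw1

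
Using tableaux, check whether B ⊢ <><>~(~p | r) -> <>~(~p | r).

Tableau for the negation ~(<><>~(~p | r) -> <>~(~p | r)):
1. ~(<><>~(~p | r) -> <>~(~p | r)), 0
2. <><>~(~p | r), 0
3. ~<>~(~p | r), 0
4. ~p | r, 0
5. r, 0
6. <>~(~p | r), 1
7. ~p | r, 1
8. r, 1
9. ~(~p | r), 2
10. p, 2
11. ~r, 2
Accessibility: 0R0, 0R1, 1R0, 1R1, 1R2, 2R1, 2R2
The negation has an open branch (countermodel exists).

Invalid (countermodel exists)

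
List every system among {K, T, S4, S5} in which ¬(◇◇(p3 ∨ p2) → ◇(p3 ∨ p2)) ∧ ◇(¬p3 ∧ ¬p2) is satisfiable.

K, T

S4-tableau for the formula:
1. ¬(◇◇(p3 ∨ p2) → ◇(p3 ∨ p2)) ∧ ◇(¬p3 ∧ ¬p2), 0
2. ¬(◇◇(p3 ∨ p2) → ◇(p3 ∨ p2)), 0
3. ◇(¬p3 ∧ ¬p2), 0
4. ◇◇(p3 ∨ p2), 0
5. ¬◇(p3 ∨ p2), 0
6. ¬(p3 ∨ p2), 0
7. ¬p3, 0
8. ¬p2, 0
9. ¬p3 ∧ ¬p2, 1
10. ¬p3, 1
11. ¬p2, 1
12. ¬(p3 ∨ p2), 1
13. ◇(p3 ∨ p2), 2
14. ¬(p3 ∨ p2), 2
15. ¬p3, 2
16. ¬p2, 2
17. p3 ∨ p2, 3
18. ¬(p3 ∨ p2), 3
19. ¬p3, 3
20. ¬p2, 3
21. p2, 3
Accessibility: 0R0, 0R1, 0R2, 0R3, 1R1, 2R2, 2R3, 3R3
Branch closes: p2 and ¬p2 both at 3.
Every branch closes (one shown): unsatisfiable in S4, hence also in S5 (every S5-frame is an S4-frame).
T-tableau for the formula:
1. ¬(◇◇(p3 ∨ p2) → ◇(p3 ∨ p2)) ∧ ◇(¬p3 ∧ ¬p2), 0
2. ¬(◇◇(p3 ∨ p2) → ◇(p3 ∨ p2)), 0
3. ◇(¬p3 ∧ ¬p2), 0
4. ◇◇(p3 ∨ p2), 0
5. ¬◇(p3 ∨ p2), 0
6. ¬(p3 ∨ p2), 0
7. ¬p3, 0
8. ¬p2, 0
9. ¬p3 ∧ ¬p2, 1
10. ¬p3, 1
11. ¬p2, 1
12. ¬(p3 ∨ p2), 1
13. ◇(p3 ∨ p2), 2
14. ¬(p3 ∨ p2), 2
15. ¬p3, 2
16. ¬p2, 2
17. p3 ∨ p2, 3
18. p2, 3
Accessibility: 0R0, 0R1, 0R2, 1R1, 2R2, 2R3, 3R3
Complete open branch: satisfiable in T, hence also in K (this T-model is also a K-model).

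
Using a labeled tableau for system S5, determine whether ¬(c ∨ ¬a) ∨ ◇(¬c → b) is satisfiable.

1. ¬(c ∨ ¬a) ∨ ◇(¬c → b), u
2. ◇(¬c → b), u
3. ¬c → b, v
4. b, v
Accessibility: uRu, uRv, vRu, vRv

Yes, satisfiable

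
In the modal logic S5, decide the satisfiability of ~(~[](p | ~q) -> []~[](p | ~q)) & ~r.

1. ~(~[](p | ~q) -> []~[](p | ~q)) & ~r, u
2. ~(~[](p | ~q) -> []~[](p | ~q)), u
3. ~r, u
4. ~[](p | ~q), u
5. ~[]~[](p | ~q), u
6. ~(p | ~q), v
7. ~p, v
8. q, v
9. [](p | ~q), w
10. p | ~q, u
11. p | ~q, v
12. p | ~q, w
13. ~q, u
14. ~q, v
Accessibility: uRu, uRv, uRw, vRu, vRv, vRw, wRu, wRv, wRw
Branch closes: q and ~q both at v.
Every branch closes; the branch above is one of them.

Unsatisfiable (every branch closes)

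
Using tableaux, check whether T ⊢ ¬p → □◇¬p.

Tableau for the negation ¬(¬p → □◇¬p):
1. ¬(¬p → □◇¬p), u
2. ¬p, u
3. ¬□◇¬p, u
4. ¬◇¬p, v
5. p, v
Accessibility: uRu, uRv, vRv
The negation has an open branch (countermodel exists).

No, not valid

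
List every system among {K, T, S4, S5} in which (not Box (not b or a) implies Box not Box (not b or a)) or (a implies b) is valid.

S5

S4-tableau for the negation not ((not Box (not b or a) implies Box not Box (not b or a)) or (a implies b)):
1. not ((not Box (not b or a) implies Box not Box (not b or a)) or (a implies b)), 0
2. not (not Box (not b or a) implies Box not Box (not b or a)), 0
3. not (a implies b), 0
4. not Box (not b or a), 0
5. not Box not Box (not b or a), 0
6. a, 0
7. not b, 0
8. not (not b or a), 1
9. b, 1
10. not a, 1
11. Box (not b or a), 2
12. not b or a, 2
13. a, 2
Accessibility: 0R0, 0R1, 0R2, 1R1, 2R2
Complete open branch: countermodel on an S4-frame, so not valid in S4, nor in K, T (the same frame is also a K-frame and a T-frame).
S5-tableau for the negation not ((not Box (not b or a) implies Box not Box (not b or a)) or (a implies b)):
1. not ((not Box (not b or a) implies Box not Box (not b or a)) or (a implies b)), 0
2. not (not Box (not b or a) implies Box not Box (not b or a)), 0
3. not (a implies b), 0
4. not Box (not b or a), 0
5. not Box not Box (not b or a), 0
6. a, 0
7. not b, 0
8. not (not b or a), 1
9. b, 1
10. not a, 1
11. Box (not b or a), 2
12. not b or a, 0
13. not b or a, 1
14. not b or a, 2
15. a, 1
Accessibility: 0R0, 0R1, 0R2, 1R0, 1R1, 1R2, 2R0, 2R1, 2R2
Branch closes: a and not a both at 1.
Every branch closes (one shown): valid in S5.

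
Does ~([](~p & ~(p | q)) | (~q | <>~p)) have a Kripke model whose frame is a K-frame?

Satisfiable (open branch found)

1. ~([](~p & ~(p | q)) | (~q | <>~p)), w0
2. ~[](~p & ~(p | q)), w0
3. ~(~q | <>~p), w0
4. q, w0
5. ~<>~p, w0
6. ~(~p & ~(p | q)), w1
7. p, w1
8. p | q, w1
9. q, w1
Accessibility: w0Rw1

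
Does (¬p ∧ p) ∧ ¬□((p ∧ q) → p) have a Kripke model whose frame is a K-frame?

1. (¬p ∧ p) ∧ ¬□((p ∧ q) → p), 0
2. ¬p ∧ p, 0
3. ¬□((p ∧ q) → p), 0
4. ¬p, 0
5. p, 0
Branch closes: p and ¬p both at 0.
All branches of the tableau close; one closing branch shown above.

Unsatisfiable (every branch closes)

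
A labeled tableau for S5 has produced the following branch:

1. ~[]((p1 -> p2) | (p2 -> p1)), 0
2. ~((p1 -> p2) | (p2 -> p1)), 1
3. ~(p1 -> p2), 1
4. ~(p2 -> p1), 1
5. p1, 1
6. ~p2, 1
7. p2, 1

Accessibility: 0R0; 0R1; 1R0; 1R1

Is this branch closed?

Yes, closed

Both p2 and ~p2 appear at 1.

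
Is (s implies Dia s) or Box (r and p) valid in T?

Valid

Tableau for the negation not ((s implies Dia s) or Box (r and p)):
1. not ((s implies Dia s) or Box (r and p)), 0
2. not (s implies Dia s), 0
3. not Box (r and p), 0
4. s, 0
5. not Dia s, 0
6. not s, 0
Accessibility: 0R0
Branch closes: s and not s both at 0.
Every branch of the negation's tableau closes; the branch above is one of them.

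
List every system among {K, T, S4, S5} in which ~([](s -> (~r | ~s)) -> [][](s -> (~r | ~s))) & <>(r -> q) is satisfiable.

K, T

T-tableau for the formula:
1. ~([](s -> (~r | ~s)) -> [][](s -> (~r | ~s))) & <>(r -> q), u
2. ~([](s -> (~r | ~s)) -> [][](s -> (~r | ~s))), u   [&-rule on 1]
3. <>(r -> q), u   [&-rule on 1]
4. [](s -> (~r | ~s)), u   [~->-rule on 2]
5. ~[][](s -> (~r | ~s)), u   [~->-rule on 2]
6. s -> (~r | ~s), u   [[]-rule on 4 via uRu]
7. ~r | ~s, u   [->-rule on 6 (branches; this branch)]
8. ~s, u   [|-rule on 7 (branches; this branch)]
9. r -> q, v   [<>-rule on 3: fresh world v, uRv]
10. s -> (~r | ~s), v   [[]-rule on 4 via uRv]
11. q, v   [->-rule on 9 (branches; this branch)]
12. ~r | ~s, v   [->-rule on 10 (branches; this branch)]
13. ~s, v   [|-rule on 12 (branches; this branch)]
14. ~[](s -> (~r | ~s)), w   [~[]-rule on 5: fresh world w, uRw]
15. s -> (~r | ~s), w   [[]-rule on 4 via uRw]
16. ~r | ~s, w   [->-rule on 15 (branches; this branch)]
17. ~s, w   [|-rule on 16 (branches; this branch)]
18. ~(s -> (~r | ~s)), x   [~[]-rule on 14: fresh world x, wRx]
19. s, x   [~->-rule on 18]
20. ~(~r | ~s), x   [~->-rule on 18]
21. r, x   [~|-rule on 20]
Accessibility: uRu, uRv, uRw, vRv, wRw, wRx, xRx
Complete open branch: satisfiable in T, hence also in K (this T-model is also a K-model).
S4-tableau for the formula:
1. ~([](s -> (~r | ~s)) -> [][](s -> (~r | ~s))) & <>(r -> q), u
2. ~([](s -> (~r | ~s)) -> [][](s -> (~r | ~s))), u   [&-rule on 1]
3. <>(r -> q), u   [&-rule on 1]
4. [](s -> (~r | ~s)), u   [~->-rule on 2]
5. ~[][](s -> (~r | ~s)), u   [~->-rule on 2]
6. s -> (~r | ~s), u   [[]-rule on 4 via uRu]
7. ~r | ~s, u   [->-rule on 6 (branches; this branch)]
8. ~s, u   [|-rule on 7 (branches; this branch)]
9. r -> q, v   [<>-rule on 3: fresh world v, uRv]
10. s -> (~r | ~s), v   [[]-rule on 4 via uRv]
11. q, v   [->-rule on 9 (branches; this branch)]
12. ~r | ~s, v   [->-rule on 10 (branches; this branch)]
13. ~s, v   [|-rule on 12 (branches; this branch)]
14. ~[](s -> (~r | ~s)), w   [~[]-rule on 5: fresh world w, uRw]
15. s -> (~r | ~s), w   [[]-rule on 4 via uRw]
16. ~r | ~s, w   [->-rule on 15 (branches; this branch)]
17. ~s, w   [|-rule on 16 (branches; this branch)]
18. ~(s -> (~r | ~s)), x   [~[]-rule on 14: fresh world x, wRx]
19. s, x   [~->-rule on 18]
20. ~(~r | ~s), x   [~->-rule on 18]
21. r, x   [~|-rule on 20]
22. s -> (~r | ~s), x   [[]-rule on 4 via uRx]
23. ~r | ~s, x   [->-rule on 22 (branches; this branch)]
24. ~s, x   [|-rule on 23 (branches; this branch)]
Accessibility: uRu, uRv, uRw, uRx, vRv, wRw, wRx, xRx
Branch closes: s and ~s both at x.
Every branch closes (one shown): unsatisfiable in S4, hence also in S5 (every S5-frame is an S4-frame).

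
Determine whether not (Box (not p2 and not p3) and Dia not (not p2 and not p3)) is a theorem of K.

Tableau for the negation Box (not p2 and not p3) and Dia not (not p2 and not p3):
1. Box (not p2 and not p3) and Dia not (not p2 and not p3), w0
2. Box (not p2 and not p3), w0   [and-rule on 1]
3. Dia not (not p2 and not p3), w0   [and-rule on 1]
4. not (not p2 and not p3), w1   [Dia-rule on 3: fresh world w1, w0Rw1]
5. not p2 and not p3, w1   [Box-rule on 2 via w0Rw1]
6. not p2, w1   [and-rule on 5]
7. not p3, w1   [and-rule on 5]
8. p3, w1   [neg-and-rule on 4 (branches; this branch)]
Accessibility: w0Rw1
Branch closes: p3 and not p3 both at w1.
Every branch of the negation's tableau closes; the branch above is one of them.

Valid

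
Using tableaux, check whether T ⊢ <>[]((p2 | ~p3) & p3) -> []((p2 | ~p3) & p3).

Not valid

Tableau for the negation ~(<>[]((p2 | ~p3) & p3) -> []((p2 | ~p3) & p3)):
1. ~(<>[]((p2 | ~p3) & p3) -> []((p2 | ~p3) & p3)), w0
2. <>[]((p2 | ~p3) & p3), w0
3. ~[]((p2 | ~p3) & p3), w0
4. []((p2 | ~p3) & p3), w1
5. (p2 | ~p3) & p3, w1
6. p2 | ~p3, w1
7. p3, w1
8. p2, w1
9. ~((p2 | ~p3) & p3), w2
10. ~p3, w2
Accessibility: w0Rw0, w0Rw1, w0Rw2, w1Rw1, w2Rw2
The negation has an open branch (countermodel exists).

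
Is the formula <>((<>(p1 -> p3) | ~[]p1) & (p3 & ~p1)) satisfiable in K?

1. <>((<>(p1 -> p3) | ~[]p1) & (p3 & ~p1)), u
2. (<>(p1 -> p3) | ~[]p1) & (p3 & ~p1), v   [<>-rule on 1: fresh world v, uRv]
3. <>(p1 -> p3) | ~[]p1, v   [&-rule on 2]
4. p3 & ~p1, v   [&-rule on 2]
5. p3, v   [&-rule on 4]
6. ~p1, v   [&-rule on 4]
7. ~[]p1, v   [|-rule on 3 (branches; this branch)]
8. ~p1, w   [~[]-rule on 7: fresh world w, vRw]
Accessibility: uRv, vRw

Satisfiable (open branch found)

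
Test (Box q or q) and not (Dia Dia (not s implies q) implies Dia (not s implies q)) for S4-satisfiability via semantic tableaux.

1. (Box q or q) and not (Dia Dia (not s implies q) implies Dia (not s implies q)), u
2. Box q or q, u
3. not (Dia Dia (not s implies q) implies Dia (not s implies q)), u
4. Dia Dia (not s implies q), u
5. not Dia (not s implies q), u
6. not (not s implies q), u
7. not s, u
8. not q, u
9. Box q, u
10. q, u
Accessibility: uRu
Branch closes: q and not q both at u.
(One branch shown.) All branches close.

Unsatisfiable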